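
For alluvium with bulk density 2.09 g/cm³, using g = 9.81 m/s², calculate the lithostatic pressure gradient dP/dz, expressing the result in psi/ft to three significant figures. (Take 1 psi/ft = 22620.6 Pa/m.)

dP/dz = ρg = 2090 kg/m³ × 9.81 m/s² = 20503 Pa/m
= 20503 Pa/m × (1 psi/ft / 22621 Pa/m) = 0.90638 psi/ft

0.906 psi/ft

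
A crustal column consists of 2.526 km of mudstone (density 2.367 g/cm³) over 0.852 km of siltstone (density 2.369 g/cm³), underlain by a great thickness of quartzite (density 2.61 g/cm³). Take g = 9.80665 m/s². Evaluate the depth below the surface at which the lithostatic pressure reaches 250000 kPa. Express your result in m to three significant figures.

Pressure at base of upper layers: 2367×9.80665×2526 + 2369×9.80665×852 = 7.843×10^7 Pa = 78428 kPa
Remaining pressure to be supplied by quartzite: 2.500×10^8 − 7.843×10^7 = 1.716×10^8 Pa
Additional depth in quartzite = 1.716×10^8 Pa / (2610 kg/m³ × 9.80665 m/s²) = 6703.2 m
Total depth = 3378 m + 6703.2 m = 10081 m

10100 m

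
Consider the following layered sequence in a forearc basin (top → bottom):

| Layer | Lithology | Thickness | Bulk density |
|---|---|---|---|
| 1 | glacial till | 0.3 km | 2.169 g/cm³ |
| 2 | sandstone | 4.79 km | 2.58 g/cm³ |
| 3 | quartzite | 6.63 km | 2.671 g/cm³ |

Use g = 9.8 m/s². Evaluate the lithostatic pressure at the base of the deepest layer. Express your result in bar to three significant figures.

glacial till: 2169 kg/m³ × 9.8 m/s² × 300 m = 6.377×10^6 Pa = 63.77 bar
sandstone: 2580 kg/m³ × 9.8 m/s² × 4790 m = 1.211×10^8 Pa = 1211 bar
quartzite: 2671 kg/m³ × 9.8 m/s² × 6630 m = 1.735×10^8 Pa = 1735 bar
Total = 63.77 + 1211 + 1735 = 3010.3 bar

3010 bar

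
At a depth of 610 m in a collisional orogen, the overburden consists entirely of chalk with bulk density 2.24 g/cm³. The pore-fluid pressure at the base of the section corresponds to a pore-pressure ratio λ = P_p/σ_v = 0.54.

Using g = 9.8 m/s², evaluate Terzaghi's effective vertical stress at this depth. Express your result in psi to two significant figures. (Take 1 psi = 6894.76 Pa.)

890 psi

Overburden (lithostatic) stress σ_v:
chalk: 2240 kg/m³ × 9.8 m/s² × 610 m = 1.339×10^7 Pa = 13.39 MPa
Pore pressure P_p = λ·σ_v = 0.54 × 13.39 MPa = 7.231 MPa
Effective stress σ' = σ_v − P_p = 13.39 − 7.231 = 6.1597 MPa = 893.39 psi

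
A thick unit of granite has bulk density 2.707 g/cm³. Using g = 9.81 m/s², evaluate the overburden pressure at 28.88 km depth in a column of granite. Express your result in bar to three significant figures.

granite: 2707 kg/m³ × 9.81 m/s² × 28880 m = 7.669×10^8 Pa = 7669 bar

7670 bar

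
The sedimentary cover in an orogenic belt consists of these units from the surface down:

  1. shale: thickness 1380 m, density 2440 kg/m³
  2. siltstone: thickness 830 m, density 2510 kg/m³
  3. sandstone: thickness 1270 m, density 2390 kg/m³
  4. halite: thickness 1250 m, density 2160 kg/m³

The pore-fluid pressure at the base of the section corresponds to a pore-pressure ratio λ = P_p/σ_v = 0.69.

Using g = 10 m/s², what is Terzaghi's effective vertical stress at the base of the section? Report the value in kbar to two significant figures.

Overburden (lithostatic) stress σ_v:
shale: 2440 kg/m³ × 10 m/s² × 1380 m = 3.367×10^7 Pa = 33.67 MPa
siltstone: 2510 kg/m³ × 10 m/s² × 830 m = 2.083×10^7 Pa = 20.83 MPa
sandstone: 2390 kg/m³ × 10 m/s² × 1270 m = 3.035×10^7 Pa = 30.35 MPa
halite: 2160 kg/m³ × 10 m/s² × 1250 m = 2.700×10^7 Pa = 27.00 MPa
Total = 33.67 + 20.83 + 30.35 + 27.00 = 111.86 MPa
Pore pressure P_p = λ·σ_v = 0.69 × 111.9 MPa = 77.18 MPa
Effective stress σ' = σ_v − P_p = 111.9 − 77.18 = 34.676 MPa = 0.34676 kbar

0.35 kbar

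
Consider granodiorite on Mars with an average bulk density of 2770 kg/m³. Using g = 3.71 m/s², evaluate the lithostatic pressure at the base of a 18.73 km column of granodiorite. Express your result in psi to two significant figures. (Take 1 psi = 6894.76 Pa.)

granodiorite: 2770 kg/m³ × 3.71 m/s² × 18730 m = 1.925×10^8 Pa = 27917 psi

28000 psi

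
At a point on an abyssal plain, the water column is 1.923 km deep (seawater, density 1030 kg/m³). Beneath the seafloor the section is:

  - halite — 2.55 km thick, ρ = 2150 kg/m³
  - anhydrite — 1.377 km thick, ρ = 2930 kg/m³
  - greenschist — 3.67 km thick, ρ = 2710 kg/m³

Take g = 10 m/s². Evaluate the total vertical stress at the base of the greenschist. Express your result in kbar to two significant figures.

seawater: 1030 kg/m³ × 10 m/s² × 1923 m = 1.981×10^7 Pa = 0.1981 kbar
halite: 2150 kg/m³ × 10 m/s² × 2550 m = 5.482×10^7 Pa = 0.5483 kbar
anhydrite: 2930 kg/m³ × 10 m/s² × 1377 m = 4.035×10^7 Pa = 0.4035 kbar
greenschist: 2710 kg/m³ × 10 m/s² × 3670 m = 9.946×10^7 Pa = 0.9946 kbar
Total = 0.1981 + 0.5483 + 0.4035 + 0.9946 = 2.1444 kbar

2.1 kbar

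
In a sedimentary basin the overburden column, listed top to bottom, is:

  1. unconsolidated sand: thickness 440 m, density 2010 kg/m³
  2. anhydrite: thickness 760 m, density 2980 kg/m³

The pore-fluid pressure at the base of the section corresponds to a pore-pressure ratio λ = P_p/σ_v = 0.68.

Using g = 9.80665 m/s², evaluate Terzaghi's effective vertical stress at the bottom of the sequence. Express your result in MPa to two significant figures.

9.9 MPa

Overburden (lithostatic) stress σ_v:
unconsolidated sand: 2010 kg/m³ × 9.80665 m/s² × 440 m = 8.673×10^6 Pa = 8.673 MPa
anhydrite: 2980 kg/m³ × 9.80665 m/s² × 760 m = 2.221×10^7 Pa = 22.21 MPa
Total = 8.673 + 22.21 = 30.883 MPa
Pore pressure P_p = λ·σ_v = 0.68 × 30.88 MPa = 21.00 MPa
Effective stress σ' = σ_v − P_p = 30.88 − 21.00 = 9.8826 MPa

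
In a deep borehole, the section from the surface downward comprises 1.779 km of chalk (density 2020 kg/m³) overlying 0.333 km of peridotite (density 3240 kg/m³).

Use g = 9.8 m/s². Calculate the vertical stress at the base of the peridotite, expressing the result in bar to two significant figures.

chalk: 2020 kg/m³ × 9.8 m/s² × 1779 m = 3.522×10^7 Pa = 352.2 bar
peridotite: 3240 kg/m³ × 9.8 m/s² × 333 m = 1.057×10^7 Pa = 105.7 bar
Total = 352.2 + 105.7 = 457.91 bar

460 bar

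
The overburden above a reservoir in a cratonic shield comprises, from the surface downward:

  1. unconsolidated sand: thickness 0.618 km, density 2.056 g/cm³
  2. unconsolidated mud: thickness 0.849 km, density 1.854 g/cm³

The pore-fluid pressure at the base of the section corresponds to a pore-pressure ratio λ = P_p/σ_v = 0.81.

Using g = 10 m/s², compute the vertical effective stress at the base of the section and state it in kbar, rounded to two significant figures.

0.054 kbar

Overburden (lithostatic) stress σ_v:
unconsolidated sand: 2056 kg/m³ × 10 m/s² × 618 m = 1.271×10^7 Pa = 12.71 MPa
unconsolidated mud: 1854 kg/m³ × 10 m/s² × 849 m = 1.574×10^7 Pa = 15.74 MPa
Total = 12.71 + 15.74 = 28.447 MPa
Pore pressure P_p = λ·σ_v = 0.81 × 28.45 MPa = 23.04 MPa
Effective stress σ' = σ_v − P_p = 28.45 − 23.04 = 5.4048 MPa = 0.054048 kbar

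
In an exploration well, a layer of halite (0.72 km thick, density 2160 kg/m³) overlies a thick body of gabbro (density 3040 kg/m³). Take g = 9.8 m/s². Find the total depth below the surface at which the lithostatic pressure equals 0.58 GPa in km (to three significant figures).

19.7 km

Pressure at base of upper layers: 2160×9.8×720 = 1.524×10^7 Pa = 0.01524 GPa
Remaining pressure to be supplied by gabbro: 5.800×10^8 − 1.524×10^7 = 5.648×10^8 Pa
Additional depth in gabbro = 5.648×10^8 Pa / (3040 kg/m³ × 9.8 m/s²) = 18957 m
Total depth = 720 m + 18957 m = 19677 m
= 19.677 km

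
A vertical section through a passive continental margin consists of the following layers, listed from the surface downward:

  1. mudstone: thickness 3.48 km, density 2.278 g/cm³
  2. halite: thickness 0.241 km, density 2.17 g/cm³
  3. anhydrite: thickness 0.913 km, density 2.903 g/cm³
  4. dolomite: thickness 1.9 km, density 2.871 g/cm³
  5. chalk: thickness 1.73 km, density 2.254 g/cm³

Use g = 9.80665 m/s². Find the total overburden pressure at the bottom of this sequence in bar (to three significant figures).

2010 bar

mudstone: 2278 kg/m³ × 9.80665 m/s² × 3480 m = 7.774×10^7 Pa = 777.4 bar
halite: 2170 kg/m³ × 9.80665 m/s² × 241 m = 5.129×10^6 Pa = 51.29 bar
anhydrite: 2903 kg/m³ × 9.80665 m/s² × 913 m = 2.599×10^7 Pa = 259.9 bar
dolomite: 2871 kg/m³ × 9.80665 m/s² × 1900 m = 5.349×10^7 Pa = 534.9 bar
chalk: 2254 kg/m³ × 9.80665 m/s² × 1730 m = 3.824×10^7 Pa = 382.4 bar
Total = 777.4 + 51.29 + 259.9 + 534.9 + 382.4 = 2006.0 bar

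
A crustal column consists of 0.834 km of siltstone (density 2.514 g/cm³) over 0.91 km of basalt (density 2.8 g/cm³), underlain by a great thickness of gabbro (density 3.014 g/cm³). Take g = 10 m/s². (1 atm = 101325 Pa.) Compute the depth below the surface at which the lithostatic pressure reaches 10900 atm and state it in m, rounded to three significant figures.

36800 m

Pressure at base of upper layers: 2514×10×834 + 2800×10×910 = 4.645×10^7 Pa = 458.4 atm
Remaining pressure to be supplied by gabbro: 1.104×10^9 − 4.645×10^7 = 1.058×10^9 Pa
Additional depth in gabbro = 1.058×10^9 Pa / (3014 kg/m³ × 10 m/s²) = 35103 m
Total depth = 1744 m + 35103 m = 36847 m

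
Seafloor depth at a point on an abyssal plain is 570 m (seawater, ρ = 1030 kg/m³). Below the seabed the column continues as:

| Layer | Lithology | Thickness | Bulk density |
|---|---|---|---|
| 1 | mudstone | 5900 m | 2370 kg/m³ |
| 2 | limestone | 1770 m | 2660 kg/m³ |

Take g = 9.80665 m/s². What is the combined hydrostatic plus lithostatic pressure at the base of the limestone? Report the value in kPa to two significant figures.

190000 kPa

seawater: 1030 kg/m³ × 9.80665 m/s² × 570 m = 5.757×10^6 Pa = 5757 kPa
mudstone: 2370 kg/m³ × 9.80665 m/s² × 5900 m = 1.371×10^8 Pa = 1.371×10^5 kPa
limestone: 2660 kg/m³ × 9.80665 m/s² × 1770 m = 4.617×10^7 Pa = 46172 kPa
Total = 5757 + 1.371×10^5 + 46172 = 1.8906×10^5 kPa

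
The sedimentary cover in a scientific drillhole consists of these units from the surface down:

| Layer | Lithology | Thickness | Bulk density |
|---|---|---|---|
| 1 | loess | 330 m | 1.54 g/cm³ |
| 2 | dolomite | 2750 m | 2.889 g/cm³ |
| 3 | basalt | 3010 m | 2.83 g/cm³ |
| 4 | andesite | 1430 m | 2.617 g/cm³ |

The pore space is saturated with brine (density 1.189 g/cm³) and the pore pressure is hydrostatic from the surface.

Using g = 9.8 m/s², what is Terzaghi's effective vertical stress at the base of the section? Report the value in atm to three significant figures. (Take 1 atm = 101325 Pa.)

1140 atm

Overburden (lithostatic) stress σ_v:
loess: 1540 kg/m³ × 9.8 m/s² × 330 m = 4.980×10^6 Pa = 4.980 MPa
dolomite: 2889 kg/m³ × 9.8 m/s² × 2750 m = 7.786×10^7 Pa = 77.86 MPa
basalt: 2830 kg/m³ × 9.8 m/s² × 3010 m = 8.348×10^7 Pa = 83.48 MPa
andesite: 2617 kg/m³ × 9.8 m/s² × 1430 m = 3.667×10^7 Pa = 36.67 MPa
Total = 4.980 + 77.86 + 83.48 + 36.67 = 202.99 MPa
Pore pressure P_p = 1189 kg/m³ × 9.8 m/s² × 7520 m = 8.762×10^7 Pa = 87.62 MPa
Effective stress σ' = σ_v − P_p = 203.0 − 87.62 = 115.37 MPa = 1138.6 atm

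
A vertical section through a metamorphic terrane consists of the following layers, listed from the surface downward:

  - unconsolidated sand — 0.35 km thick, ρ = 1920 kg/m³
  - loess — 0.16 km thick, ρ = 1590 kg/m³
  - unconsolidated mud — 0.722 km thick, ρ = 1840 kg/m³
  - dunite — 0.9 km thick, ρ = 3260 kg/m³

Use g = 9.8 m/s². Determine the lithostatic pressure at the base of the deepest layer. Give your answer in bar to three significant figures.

509 bar

unconsolidated sand: 1920 kg/m³ × 9.8 m/s² × 350 m = 6.586×10^6 Pa = 65.86 bar
loess: 1590 kg/m³ × 9.8 m/s² × 160 m = 2.493×10^6 Pa = 24.93 bar
unconsolidated mud: 1840 kg/m³ × 9.8 m/s² × 722 m = 1.302×10^7 Pa = 130.2 bar
dunite: 3260 kg/m³ × 9.8 m/s² × 900 m = 2.875×10^7 Pa = 287.5 bar
Total = 65.86 + 24.93 + 130.2 + 287.5 = 508.51 bar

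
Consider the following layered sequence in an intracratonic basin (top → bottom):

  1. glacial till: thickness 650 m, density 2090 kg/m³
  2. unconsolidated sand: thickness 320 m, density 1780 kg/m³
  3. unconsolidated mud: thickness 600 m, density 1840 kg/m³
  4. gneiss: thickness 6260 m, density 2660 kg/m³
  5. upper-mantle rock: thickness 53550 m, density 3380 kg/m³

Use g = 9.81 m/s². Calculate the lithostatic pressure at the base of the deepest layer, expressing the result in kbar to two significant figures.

20 kbar

glacial till: 2090 kg/m³ × 9.81 m/s² × 650 m = 1.333×10^7 Pa = 0.1333 kbar
unconsolidated sand: 1780 kg/m³ × 9.81 m/s² × 320 m = 5.588×10^6 Pa = 0.05588 kbar
unconsolidated mud: 1840 kg/m³ × 9.81 m/s² × 600 m = 1.083×10^7 Pa = 0.1083 kbar
gneiss: 2660 kg/m³ × 9.81 m/s² × 6260 m = 1.634×10^8 Pa = 1.634 kbar
upper-mantle rock: 3380 kg/m³ × 9.81 m/s² × 53550 m = 1.776×10^9 Pa = 17.76 kbar
Total = 0.1333 + 0.05588 + 0.1083 + 1.634 + 17.76 = 19.687 kbar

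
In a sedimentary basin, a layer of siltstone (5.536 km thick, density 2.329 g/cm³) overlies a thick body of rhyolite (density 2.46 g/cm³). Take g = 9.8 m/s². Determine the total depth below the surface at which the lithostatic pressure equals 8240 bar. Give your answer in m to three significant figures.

34500 m

Pressure at base of upper layers: 2329×9.8×5536 = 1.264×10^8 Pa = 1264 bar
Remaining pressure to be supplied by rhyolite: 8.240×10^8 − 1.264×10^8 = 6.976×10^8 Pa
Additional depth in rhyolite = 6.976×10^8 Pa / (2460 kg/m³ × 9.8 m/s²) = 28938 m
Total depth = 5536 m + 28938 m = 34474 m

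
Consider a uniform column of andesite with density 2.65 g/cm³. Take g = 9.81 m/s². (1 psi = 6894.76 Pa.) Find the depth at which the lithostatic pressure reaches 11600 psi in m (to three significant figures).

h = P/(ρg) = 11600 psi / (2650 kg/m³ × 9.81 m/s²) = 7.998×10^7 Pa / 25996 Pa/m = 3076.5 m

3080 m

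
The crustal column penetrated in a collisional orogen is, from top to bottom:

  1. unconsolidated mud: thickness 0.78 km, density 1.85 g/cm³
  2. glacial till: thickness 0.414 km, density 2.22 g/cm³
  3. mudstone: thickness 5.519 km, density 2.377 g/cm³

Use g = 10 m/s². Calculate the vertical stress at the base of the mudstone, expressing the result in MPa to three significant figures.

155 MPa

unconsolidated mud: 1850 kg/m³ × 10 m/s² × 780 m = 1.443×10^7 Pa = 14.43 MPa
glacial till: 2220 kg/m³ × 10 m/s² × 414 m = 9.191×10^6 Pa = 9.191 MPa
mudstone: 2377 kg/m³ × 10 m/s² × 5519 m = 1.312×10^8 Pa = 131.2 MPa
Total = 14.43 + 9.191 + 131.2 = 154.81 MPa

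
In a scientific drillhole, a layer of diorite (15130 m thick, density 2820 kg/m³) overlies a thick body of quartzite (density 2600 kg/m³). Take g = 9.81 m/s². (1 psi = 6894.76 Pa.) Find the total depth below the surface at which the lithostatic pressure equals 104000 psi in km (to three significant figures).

26.8 km

Pressure at base of upper layers: 2820×9.81×15130 = 4.186×10^8 Pa = 60707 psi
Remaining pressure to be supplied by quartzite: 7.171×10^8 − 4.186×10^8 = 2.985×10^8 Pa
Additional depth in quartzite = 2.985×10^8 Pa / (2600 kg/m³ × 9.81 m/s²) = 11703 m
Total depth = 15130 m + 11703 m = 26833 m
= 26.833 km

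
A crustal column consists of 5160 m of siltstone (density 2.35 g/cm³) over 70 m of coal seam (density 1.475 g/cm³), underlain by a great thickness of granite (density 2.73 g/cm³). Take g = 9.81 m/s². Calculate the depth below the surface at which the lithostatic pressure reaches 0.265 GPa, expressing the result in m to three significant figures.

10600 m

Pressure at base of upper layers: 2350×9.81×5160 + 1475×9.81×70 = 1.200×10^8 Pa = 0.1200 GPa
Remaining pressure to be supplied by granite: 2.650×10^8 − 1.200×10^8 = 1.450×10^8 Pa
Additional depth in granite = 1.450×10^8 Pa / (2730 kg/m³ × 9.81 m/s²) = 5415.4 m
Total depth = 5230 m + 5415.4 m = 10645 m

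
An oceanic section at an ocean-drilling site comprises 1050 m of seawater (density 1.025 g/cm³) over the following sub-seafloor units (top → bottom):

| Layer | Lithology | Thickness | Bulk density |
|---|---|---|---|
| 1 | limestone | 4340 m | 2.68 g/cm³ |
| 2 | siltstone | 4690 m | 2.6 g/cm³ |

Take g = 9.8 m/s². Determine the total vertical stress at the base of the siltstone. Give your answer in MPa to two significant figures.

seawater: 1025 kg/m³ × 9.8 m/s² × 1050 m = 1.055×10^7 Pa = 10.55 MPa
limestone: 2680 kg/m³ × 9.8 m/s² × 4340 m = 1.140×10^8 Pa = 114.0 MPa
siltstone: 2600 kg/m³ × 9.8 m/s² × 4690 m = 1.195×10^8 Pa = 119.5 MPa
Total = 10.55 + 114.0 + 119.5 = 244.03 MPa

240 MPa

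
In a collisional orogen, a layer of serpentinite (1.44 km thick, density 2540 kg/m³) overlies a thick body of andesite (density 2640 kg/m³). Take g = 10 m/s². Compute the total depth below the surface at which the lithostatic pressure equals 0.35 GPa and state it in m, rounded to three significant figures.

Pressure at base of upper layers: 2540×10×1440 = 3.658×10^7 Pa = 0.03658 GPa
Remaining pressure to be supplied by andesite: 3.500×10^8 − 3.658×10^7 = 3.134×10^8 Pa
Additional depth in andesite = 3.134×10^8 Pa / (2640 kg/m³ × 10 m/s²) = 11872 m
Total depth = 1440 m + 11872 m = 13312 m

13300 m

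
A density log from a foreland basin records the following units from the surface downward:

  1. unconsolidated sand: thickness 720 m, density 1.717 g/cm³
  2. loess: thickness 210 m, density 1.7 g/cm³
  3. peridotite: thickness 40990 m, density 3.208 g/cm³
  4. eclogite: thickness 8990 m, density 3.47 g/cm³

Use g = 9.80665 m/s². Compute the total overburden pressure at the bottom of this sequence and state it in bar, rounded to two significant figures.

unconsolidated sand: 1717 kg/m³ × 9.80665 m/s² × 720 m = 1.212×10^7 Pa = 121.2 bar
loess: 1700 kg/m³ × 9.80665 m/s² × 210 m = 3.501×10^6 Pa = 35.01 bar
peridotite: 3208 kg/m³ × 9.80665 m/s² × 40990 m = 1.290×10^9 Pa = 12895 bar
eclogite: 3470 kg/m³ × 9.80665 m/s² × 8990 m = 3.059×10^8 Pa = 3059 bar
Total = 121.2 + 35.01 + 12895 + 3059 = 16111 bar

16000 bar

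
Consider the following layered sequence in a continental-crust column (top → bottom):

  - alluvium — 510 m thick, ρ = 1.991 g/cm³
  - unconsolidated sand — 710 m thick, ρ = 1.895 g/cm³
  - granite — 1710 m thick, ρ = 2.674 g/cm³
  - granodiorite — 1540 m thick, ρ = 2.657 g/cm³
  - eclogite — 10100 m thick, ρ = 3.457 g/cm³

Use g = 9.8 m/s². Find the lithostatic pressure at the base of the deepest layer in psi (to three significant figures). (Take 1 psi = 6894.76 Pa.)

65300 psi

alluvium: 1991 kg/m³ × 9.8 m/s² × 510 m = 9.951×10^6 Pa = 1443 psi
unconsolidated sand: 1895 kg/m³ × 9.8 m/s² × 710 m = 1.319×10^7 Pa = 1912 psi
granite: 2674 kg/m³ × 9.8 m/s² × 1710 m = 4.481×10^7 Pa = 6499 psi
granodiorite: 2657 kg/m³ × 9.8 m/s² × 1540 m = 4.010×10^7 Pa = 5816 psi
eclogite: 3457 kg/m³ × 9.8 m/s² × 10100 m = 3.422×10^8 Pa = 49628 psi
Total = 1443 + 1912 + 6499 + 5816 + 49628 = 65299 psi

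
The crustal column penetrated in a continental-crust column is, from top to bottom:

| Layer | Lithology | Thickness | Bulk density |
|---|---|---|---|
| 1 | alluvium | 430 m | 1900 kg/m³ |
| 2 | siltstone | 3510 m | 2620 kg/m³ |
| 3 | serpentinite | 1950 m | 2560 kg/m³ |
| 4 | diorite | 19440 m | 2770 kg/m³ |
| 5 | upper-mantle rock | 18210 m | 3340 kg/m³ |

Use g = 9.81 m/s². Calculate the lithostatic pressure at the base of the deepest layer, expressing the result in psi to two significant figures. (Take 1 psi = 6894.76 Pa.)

180000 psi

alluvium: 1900 kg/m³ × 9.81 m/s² × 430 m = 8.015×10^6 Pa = 1162 psi
siltstone: 2620 kg/m³ × 9.81 m/s² × 3510 m = 9.021×10^7 Pa = 13085 psi
serpentinite: 2560 kg/m³ × 9.81 m/s² × 1950 m = 4.897×10^7 Pa = 7103 psi
diorite: 2770 kg/m³ × 9.81 m/s² × 19440 m = 5.283×10^8 Pa = 76617 psi
upper-mantle rock: 3340 kg/m³ × 9.81 m/s² × 18210 m = 5.967×10^8 Pa = 86538 psi
Total = 1162 + 13085 + 7103 + 76617 + 86538 = 1.8450×10^5 psi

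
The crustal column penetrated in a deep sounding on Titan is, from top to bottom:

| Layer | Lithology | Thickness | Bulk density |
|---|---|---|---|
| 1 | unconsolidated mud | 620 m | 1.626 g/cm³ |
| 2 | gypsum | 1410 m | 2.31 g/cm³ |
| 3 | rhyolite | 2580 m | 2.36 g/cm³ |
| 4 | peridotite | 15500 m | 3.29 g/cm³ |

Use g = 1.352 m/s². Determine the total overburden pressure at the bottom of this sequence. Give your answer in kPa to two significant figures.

unconsolidated mud: 1626 kg/m³ × 1.352 m/s² × 620 m = 1.363×10^6 Pa = 1363 kPa
gypsum: 2310 kg/m³ × 1.352 m/s² × 1410 m = 4.404×10^6 Pa = 4404 kPa
rhyolite: 2360 kg/m³ × 1.352 m/s² × 2580 m = 8.232×10^6 Pa = 8232 kPa
peridotite: 3290 kg/m³ × 1.352 m/s² × 15500 m = 6.895×10^7 Pa = 68945 kPa
Total = 1363 + 4404 + 8232 + 68945 = 82944 kPa

83000 kPa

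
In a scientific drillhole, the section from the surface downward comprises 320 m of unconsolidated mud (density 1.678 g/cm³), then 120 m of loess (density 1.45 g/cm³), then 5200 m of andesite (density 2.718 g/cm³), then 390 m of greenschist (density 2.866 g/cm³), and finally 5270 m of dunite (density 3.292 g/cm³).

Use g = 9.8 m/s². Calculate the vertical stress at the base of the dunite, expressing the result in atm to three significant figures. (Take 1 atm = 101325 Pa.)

unconsolidated mud: 1678 kg/m³ × 9.8 m/s² × 320 m = 5.262×10^6 Pa = 51.93 atm
loess: 1450 kg/m³ × 9.8 m/s² × 120 m = 1.705×10^6 Pa = 16.83 atm
andesite: 2718 kg/m³ × 9.8 m/s² × 5200 m = 1.385×10^8 Pa = 1367 atm
greenschist: 2866 kg/m³ × 9.8 m/s² × 390 m = 1.095×10^7 Pa = 108.1 atm
dunite: 3292 kg/m³ × 9.8 m/s² × 5270 m = 1.700×10^8 Pa = 1678 atm
Total = 51.93 + 16.83 + 1367 + 108.1 + 1678 = 3221.8 atm

3220 atm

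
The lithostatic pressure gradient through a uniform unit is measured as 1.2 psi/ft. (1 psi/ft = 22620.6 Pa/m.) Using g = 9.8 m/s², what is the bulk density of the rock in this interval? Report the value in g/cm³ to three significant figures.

2.77 g/cm³

ρ = (dP/dz)/g = 1.2 psi/ft / 9.8 m/s² = 27145 Pa/m / 9.8 m/s² = 2769.9 kg/m³
= 2.770 g/cm³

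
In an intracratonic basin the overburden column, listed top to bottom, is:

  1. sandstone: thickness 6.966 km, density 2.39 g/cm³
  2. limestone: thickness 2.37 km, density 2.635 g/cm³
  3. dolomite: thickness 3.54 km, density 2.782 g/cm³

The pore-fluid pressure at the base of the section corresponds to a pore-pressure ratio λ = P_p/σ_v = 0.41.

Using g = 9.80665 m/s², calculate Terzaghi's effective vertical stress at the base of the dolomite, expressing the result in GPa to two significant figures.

Overburden (lithostatic) stress σ_v:
sandstone: 2390 kg/m³ × 9.80665 m/s² × 6966 m = 1.633×10^8 Pa = 163.3 MPa
limestone: 2635 kg/m³ × 9.80665 m/s² × 2370 m = 6.124×10^7 Pa = 61.24 MPa
dolomite: 2782 kg/m³ × 9.80665 m/s² × 3540 m = 9.658×10^7 Pa = 96.58 MPa
Total = 163.3 + 61.24 + 96.58 = 321.09 MPa
Pore pressure P_p = λ·σ_v = 0.41 × 321.1 MPa = 131.6 MPa
Effective stress σ' = σ_v − P_p = 321.1 − 131.6 = 189.44 MPa = 0.18944 GPa

0.19 GPa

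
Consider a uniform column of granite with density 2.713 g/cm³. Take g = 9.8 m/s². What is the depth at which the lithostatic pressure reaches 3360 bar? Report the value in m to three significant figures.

h = P/(ρg) = 3360 bar / (2713 kg/m³ × 9.8 m/s²) = 3.360×10^8 Pa / 26587 Pa/m = 12638 m

12600 m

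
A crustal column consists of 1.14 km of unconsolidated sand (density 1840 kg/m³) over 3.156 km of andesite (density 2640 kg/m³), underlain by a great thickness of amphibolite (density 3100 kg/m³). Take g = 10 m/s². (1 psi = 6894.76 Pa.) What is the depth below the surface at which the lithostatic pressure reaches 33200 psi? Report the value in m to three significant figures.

Pressure at base of upper layers: 1840×10×1140 + 2640×10×3156 = 1.043×10^8 Pa = 15127 psi
Remaining pressure to be supplied by amphibolite: 2.289×10^8 − 1.043×10^8 = 1.246×10^8 Pa
Additional depth in amphibolite = 1.246×10^8 Pa / (3100 kg/m³ × 10 m/s²) = 4019.7 m
Total depth = 4296 m + 4019.7 m = 8315.7 m

8320 m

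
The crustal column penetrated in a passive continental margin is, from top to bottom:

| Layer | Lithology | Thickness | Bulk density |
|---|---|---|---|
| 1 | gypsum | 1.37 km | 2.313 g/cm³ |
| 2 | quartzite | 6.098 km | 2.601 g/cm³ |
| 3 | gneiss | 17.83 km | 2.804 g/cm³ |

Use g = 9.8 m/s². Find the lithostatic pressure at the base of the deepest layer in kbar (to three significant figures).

gypsum: 2313 kg/m³ × 9.8 m/s² × 1370 m = 3.105×10^7 Pa = 0.3105 kbar
quartzite: 2601 kg/m³ × 9.8 m/s² × 6098 m = 1.554×10^8 Pa = 1.554 kbar
gneiss: 2804 kg/m³ × 9.8 m/s² × 17830 m = 4.900×10^8 Pa = 4.900 kbar
Total = 0.3105 + 1.554 + 4.900 = 6.7645 kbar

6.76 kbar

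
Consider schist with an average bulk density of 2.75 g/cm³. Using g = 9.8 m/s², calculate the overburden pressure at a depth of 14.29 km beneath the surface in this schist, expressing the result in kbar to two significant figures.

schist: 2750 kg/m³ × 9.8 m/s² × 14290 m = 3.851×10^8 Pa = 3.851 kbar

3.9 kbar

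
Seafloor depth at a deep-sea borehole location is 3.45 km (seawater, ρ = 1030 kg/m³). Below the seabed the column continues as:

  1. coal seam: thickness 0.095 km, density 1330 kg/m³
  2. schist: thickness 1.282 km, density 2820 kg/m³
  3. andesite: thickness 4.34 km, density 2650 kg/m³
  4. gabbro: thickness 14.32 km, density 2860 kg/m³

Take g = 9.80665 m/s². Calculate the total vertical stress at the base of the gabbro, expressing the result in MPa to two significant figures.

590 MPa

seawater: 1030 kg/m³ × 9.80665 m/s² × 3450 m = 3.485×10^7 Pa = 34.85 MPa
coal seam: 1330 kg/m³ × 9.80665 m/s² × 95 m = 1.239×10^6 Pa = 1.239 MPa
schist: 2820 kg/m³ × 9.80665 m/s² × 1282 m = 3.545×10^7 Pa = 35.45 MPa
andesite: 2650 kg/m³ × 9.80665 m/s² × 4340 m = 1.128×10^8 Pa = 112.8 MPa
gabbro: 2860 kg/m³ × 9.80665 m/s² × 14320 m = 4.016×10^8 Pa = 401.6 MPa
Total = 34.85 + 1.239 + 35.45 + 112.8 + 401.6 = 585.96 MPa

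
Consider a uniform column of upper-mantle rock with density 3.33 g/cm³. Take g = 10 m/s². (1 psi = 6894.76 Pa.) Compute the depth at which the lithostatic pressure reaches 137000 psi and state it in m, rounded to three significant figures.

28400 m

h = P/(ρg) = 137000 psi / (3330 kg/m³ × 10 m/s²) = 9.446×10^8 Pa / 33300 Pa/m = 28366 m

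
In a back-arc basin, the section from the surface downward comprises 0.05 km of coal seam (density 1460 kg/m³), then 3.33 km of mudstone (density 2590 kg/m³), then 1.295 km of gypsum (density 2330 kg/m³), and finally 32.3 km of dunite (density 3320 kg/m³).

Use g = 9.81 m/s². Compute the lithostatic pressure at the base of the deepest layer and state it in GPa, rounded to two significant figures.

coal seam: 1460 kg/m³ × 9.81 m/s² × 50 m = 7.161×10^5 Pa = 7.161×10^-4 GPa
mudstone: 2590 kg/m³ × 9.81 m/s² × 3330 m = 8.461×10^7 Pa = 0.08461 GPa
gypsum: 2330 kg/m³ × 9.81 m/s² × 1295 m = 2.960×10^7 Pa = 0.02960 GPa
dunite: 3320 kg/m³ × 9.81 m/s² × 32300 m = 1.052×10^9 Pa = 1.052 GPa
Total = 7.161×10^-4 + 0.08461 + 0.02960 + 1.052 = 1.1669 GPa

1.2 GPa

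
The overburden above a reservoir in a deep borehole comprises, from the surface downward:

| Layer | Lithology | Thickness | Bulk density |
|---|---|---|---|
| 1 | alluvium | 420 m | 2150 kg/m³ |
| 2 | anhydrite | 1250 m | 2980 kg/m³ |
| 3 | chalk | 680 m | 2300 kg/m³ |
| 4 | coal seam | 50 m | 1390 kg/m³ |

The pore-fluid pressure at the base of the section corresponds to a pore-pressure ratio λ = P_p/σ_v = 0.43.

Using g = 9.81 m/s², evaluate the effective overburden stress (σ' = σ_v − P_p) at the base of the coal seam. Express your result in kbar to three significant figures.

0.350 kbar

Overburden (lithostatic) stress σ_v:
alluvium: 2150 kg/m³ × 9.81 m/s² × 420 m = 8.858×10^6 Pa = 8.858 MPa
anhydrite: 2980 kg/m³ × 9.81 m/s² × 1250 m = 3.654×10^7 Pa = 36.54 MPa
chalk: 2300 kg/m³ × 9.81 m/s² × 680 m = 1.534×10^7 Pa = 15.34 MPa
coal seam: 1390 kg/m³ × 9.81 m/s² × 50 m = 6.818×10^5 Pa = 0.6818 MPa
Total = 8.858 + 36.54 + 15.34 + 0.6818 = 61.425 MPa
Pore pressure P_p = λ·σ_v = 0.43 × 61.43 MPa = 26.41 MPa
Effective stress σ' = σ_v − P_p = 61.43 − 26.41 = 35.012 MPa = 0.35012 kbar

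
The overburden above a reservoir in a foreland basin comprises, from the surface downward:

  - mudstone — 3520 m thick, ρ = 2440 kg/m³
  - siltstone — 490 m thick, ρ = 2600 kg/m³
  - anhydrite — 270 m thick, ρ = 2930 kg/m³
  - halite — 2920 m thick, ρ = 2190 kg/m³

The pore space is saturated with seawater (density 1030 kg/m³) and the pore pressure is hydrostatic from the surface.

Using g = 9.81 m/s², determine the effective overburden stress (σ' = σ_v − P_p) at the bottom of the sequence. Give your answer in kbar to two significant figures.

Overburden (lithostatic) stress σ_v:
mudstone: 2440 kg/m³ × 9.81 m/s² × 3520 m = 8.426×10^7 Pa = 84.26 MPa
siltstone: 2600 kg/m³ × 9.81 m/s² × 490 m = 1.250×10^7 Pa = 12.50 MPa
anhydrite: 2930 kg/m³ × 9.81 m/s² × 270 m = 7.761×10^6 Pa = 7.761 MPa
halite: 2190 kg/m³ × 9.81 m/s² × 2920 m = 6.273×10^7 Pa = 62.73 MPa
Total = 84.26 + 12.50 + 7.761 + 62.73 = 167.25 MPa
Pore pressure P_p = 1030 kg/m³ × 9.81 m/s² × 7200 m = 7.275×10^7 Pa = 72.75 MPa
Effective stress σ' = σ_v − P_p = 167.2 − 72.75 = 94.497 MPa = 0.94497 kbar

0.94 kbar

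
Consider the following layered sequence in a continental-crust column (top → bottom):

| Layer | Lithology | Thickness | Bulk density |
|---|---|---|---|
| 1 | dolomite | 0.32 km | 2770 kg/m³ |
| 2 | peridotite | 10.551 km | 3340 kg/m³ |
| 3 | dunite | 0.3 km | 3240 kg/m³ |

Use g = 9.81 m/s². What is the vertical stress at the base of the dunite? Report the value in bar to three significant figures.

3640 bar

dolomite: 2770 kg/m³ × 9.81 m/s² × 320 m = 8.696×10^6 Pa = 86.96 bar
peridotite: 3340 kg/m³ × 9.81 m/s² × 10551 m = 3.457×10^8 Pa = 3457 bar
dunite: 3240 kg/m³ × 9.81 m/s² × 300 m = 9.535×10^6 Pa = 95.35 bar
Total = 86.96 + 3457 + 95.35 = 3639.4 bar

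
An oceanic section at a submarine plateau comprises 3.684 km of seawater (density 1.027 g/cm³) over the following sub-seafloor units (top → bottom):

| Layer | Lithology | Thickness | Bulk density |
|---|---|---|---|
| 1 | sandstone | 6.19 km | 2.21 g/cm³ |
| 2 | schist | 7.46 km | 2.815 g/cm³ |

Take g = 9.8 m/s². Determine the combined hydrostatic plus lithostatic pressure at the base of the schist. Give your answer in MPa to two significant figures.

seawater: 1027 kg/m³ × 9.8 m/s² × 3684 m = 3.708×10^7 Pa = 37.08 MPa
sandstone: 2210 kg/m³ × 9.8 m/s² × 6190 m = 1.341×10^8 Pa = 134.1 MPa
schist: 2815 kg/m³ × 9.8 m/s² × 7460 m = 2.058×10^8 Pa = 205.8 MPa
Total = 37.08 + 134.1 + 205.8 = 376.94 MPa

380 MPa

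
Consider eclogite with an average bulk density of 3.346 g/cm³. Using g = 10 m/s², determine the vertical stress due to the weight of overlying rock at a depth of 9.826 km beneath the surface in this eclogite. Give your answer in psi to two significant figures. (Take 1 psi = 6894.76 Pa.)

48000 psi

eclogite: 3346 kg/m³ × 10 m/s² × 9826 m = 3.288×10^8 Pa = 47685 psi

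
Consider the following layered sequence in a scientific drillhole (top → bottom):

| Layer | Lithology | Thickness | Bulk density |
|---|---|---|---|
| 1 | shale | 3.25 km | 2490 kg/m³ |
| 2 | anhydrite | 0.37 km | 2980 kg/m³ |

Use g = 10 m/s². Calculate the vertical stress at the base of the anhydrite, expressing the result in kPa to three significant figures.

shale: 2490 kg/m³ × 10 m/s² × 3250 m = 8.092×10^7 Pa = 80925 kPa
anhydrite: 2980 kg/m³ × 10 m/s² × 370 m = 1.103×10^7 Pa = 11026 kPa
Total = 80925 + 11026 = 91951 kPa

92000 kPa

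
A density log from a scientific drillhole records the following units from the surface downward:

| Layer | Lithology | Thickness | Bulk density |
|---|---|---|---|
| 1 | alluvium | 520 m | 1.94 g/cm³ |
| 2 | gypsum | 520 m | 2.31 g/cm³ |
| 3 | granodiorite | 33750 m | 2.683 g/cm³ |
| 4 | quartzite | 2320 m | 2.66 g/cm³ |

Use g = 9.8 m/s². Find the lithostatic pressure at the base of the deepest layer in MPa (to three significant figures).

alluvium: 1940 kg/m³ × 9.8 m/s² × 520 m = 9.886×10^6 Pa = 9.886 MPa
gypsum: 2310 kg/m³ × 9.8 m/s² × 520 m = 1.177×10^7 Pa = 11.77 MPa
granodiorite: 2683 kg/m³ × 9.8 m/s² × 33750 m = 8.874×10^8 Pa = 887.4 MPa
quartzite: 2660 kg/m³ × 9.8 m/s² × 2320 m = 6.048×10^7 Pa = 60.48 MPa
Total = 9.886 + 11.77 + 887.4 + 60.48 = 969.54 MPa

970 MPa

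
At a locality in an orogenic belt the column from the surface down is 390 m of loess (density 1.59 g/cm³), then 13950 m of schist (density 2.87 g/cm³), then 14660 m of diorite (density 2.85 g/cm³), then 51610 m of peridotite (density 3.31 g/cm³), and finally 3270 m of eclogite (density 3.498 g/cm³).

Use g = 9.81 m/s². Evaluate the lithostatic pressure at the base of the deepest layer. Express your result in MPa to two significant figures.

2600 MPa

loess: 1590 kg/m³ × 9.81 m/s² × 390 m = 6.083×10^6 Pa = 6.083 MPa
schist: 2870 kg/m³ × 9.81 m/s² × 13950 m = 3.928×10^8 Pa = 392.8 MPa
diorite: 2850 kg/m³ × 9.81 m/s² × 14660 m = 4.099×10^8 Pa = 409.9 MPa
peridotite: 3310 kg/m³ × 9.81 m/s² × 51610 m = 1.676×10^9 Pa = 1676 MPa
eclogite: 3498 kg/m³ × 9.81 m/s² × 3270 m = 1.122×10^8 Pa = 112.2 MPa
Total = 6.083 + 392.8 + 409.9 + 1676 + 112.2 = 2596.8 MPa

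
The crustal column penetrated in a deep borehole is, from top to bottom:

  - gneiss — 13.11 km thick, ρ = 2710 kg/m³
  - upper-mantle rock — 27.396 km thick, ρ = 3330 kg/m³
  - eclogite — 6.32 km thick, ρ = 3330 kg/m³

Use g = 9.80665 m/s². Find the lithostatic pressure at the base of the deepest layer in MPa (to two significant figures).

1400 MPa

gneiss: 2710 kg/m³ × 9.80665 m/s² × 13110 m = 3.484×10^8 Pa = 348.4 MPa
upper-mantle rock: 3330 kg/m³ × 9.80665 m/s² × 27396 m = 8.946×10^8 Pa = 894.6 MPa
eclogite: 3330 kg/m³ × 9.80665 m/s² × 6320 m = 2.064×10^8 Pa = 206.4 MPa
Total = 348.4 + 894.6 + 206.4 = 1449.4 MPa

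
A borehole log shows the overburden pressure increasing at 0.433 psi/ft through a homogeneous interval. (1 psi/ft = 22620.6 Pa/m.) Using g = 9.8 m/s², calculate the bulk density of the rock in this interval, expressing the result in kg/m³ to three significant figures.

999 kg/m³

ρ = (dP/dz)/g = 0.433 psi/ft / 9.8 m/s² = 9794.7 Pa/m / 9.8 m/s² = 999.46 kg/m³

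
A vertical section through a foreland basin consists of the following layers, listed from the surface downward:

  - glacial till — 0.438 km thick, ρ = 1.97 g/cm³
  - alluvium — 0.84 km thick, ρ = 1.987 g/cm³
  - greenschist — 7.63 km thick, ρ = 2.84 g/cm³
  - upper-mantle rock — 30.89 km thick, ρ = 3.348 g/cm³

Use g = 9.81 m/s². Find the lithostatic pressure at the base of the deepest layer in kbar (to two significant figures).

13 kbar

glacial till: 1970 kg/m³ × 9.81 m/s² × 438 m = 8.465×10^6 Pa = 0.08465 kbar
alluvium: 1987 kg/m³ × 9.81 m/s² × 840 m = 1.637×10^7 Pa = 0.1637 kbar
greenschist: 2840 kg/m³ × 9.81 m/s² × 7630 m = 2.126×10^8 Pa = 2.126 kbar
upper-mantle rock: 3348 kg/m³ × 9.81 m/s² × 30890 m = 1.015×10^9 Pa = 10.15 kbar
Total = 0.08465 + 0.1637 + 2.126 + 10.15 = 12.520 kbar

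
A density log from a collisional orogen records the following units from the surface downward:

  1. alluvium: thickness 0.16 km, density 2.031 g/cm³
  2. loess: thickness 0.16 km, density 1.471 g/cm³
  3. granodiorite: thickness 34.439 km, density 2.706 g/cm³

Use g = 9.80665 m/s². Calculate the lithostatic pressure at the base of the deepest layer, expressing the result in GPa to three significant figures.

alluvium: 2031 kg/m³ × 9.80665 m/s² × 160 m = 3.187×10^6 Pa = 3.187×10^-3 GPa
loess: 1471 kg/m³ × 9.80665 m/s² × 160 m = 2.308×10^6 Pa = 2.308×10^-3 GPa
granodiorite: 2706 kg/m³ × 9.80665 m/s² × 34439 m = 9.139×10^8 Pa = 0.9139 GPa
Total = 3.187×10^-3 + 2.308×10^-3 + 0.9139 = 0.91940 GPa

0.919 GPa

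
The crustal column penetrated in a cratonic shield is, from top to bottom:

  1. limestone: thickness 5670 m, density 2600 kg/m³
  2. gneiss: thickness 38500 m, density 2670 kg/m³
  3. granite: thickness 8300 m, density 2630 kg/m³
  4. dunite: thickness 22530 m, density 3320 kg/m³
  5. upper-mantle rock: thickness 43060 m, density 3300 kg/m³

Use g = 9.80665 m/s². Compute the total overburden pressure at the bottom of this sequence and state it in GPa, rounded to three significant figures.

3.49 GPa

limestone: 2600 kg/m³ × 9.80665 m/s² × 5670 m = 1.446×10^8 Pa = 0.1446 GPa
gneiss: 2670 kg/m³ × 9.80665 m/s² × 38500 m = 1.008×10^9 Pa = 1.008 GPa
granite: 2630 kg/m³ × 9.80665 m/s² × 8300 m = 2.141×10^8 Pa = 0.2141 GPa
dunite: 3320 kg/m³ × 9.80665 m/s² × 22530 m = 7.335×10^8 Pa = 0.7335 GPa
upper-mantle rock: 3300 kg/m³ × 9.80665 m/s² × 43060 m = 1.394×10^9 Pa = 1.394 GPa
Total = 0.1446 + 1.008 + 0.2141 + 0.7335 + 1.394 = 3.4938 GPa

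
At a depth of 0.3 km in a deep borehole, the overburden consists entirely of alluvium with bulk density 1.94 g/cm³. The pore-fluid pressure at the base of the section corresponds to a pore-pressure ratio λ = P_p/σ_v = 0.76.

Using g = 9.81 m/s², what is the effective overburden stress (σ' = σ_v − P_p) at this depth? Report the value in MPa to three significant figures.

Overburden (lithostatic) stress σ_v:
alluvium: 1940 kg/m³ × 9.81 m/s² × 300 m = 5.709×10^6 Pa = 5.709 MPa
Pore pressure P_p = λ·σ_v = 0.76 × 5.709 MPa = 4.339 MPa
Effective stress σ' = σ_v − P_p = 5.709 − 4.339 = 1.3703 MPa

1.37 MPa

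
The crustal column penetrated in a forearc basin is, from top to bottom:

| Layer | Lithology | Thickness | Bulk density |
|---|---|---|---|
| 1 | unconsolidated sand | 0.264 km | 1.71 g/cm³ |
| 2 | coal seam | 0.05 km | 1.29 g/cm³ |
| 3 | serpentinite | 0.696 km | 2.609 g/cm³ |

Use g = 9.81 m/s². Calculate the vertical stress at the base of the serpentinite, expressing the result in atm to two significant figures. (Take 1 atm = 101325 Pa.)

unconsolidated sand: 1710 kg/m³ × 9.81 m/s² × 264 m = 4.429×10^6 Pa = 43.71 atm
coal seam: 1290 kg/m³ × 9.81 m/s² × 50 m = 6.327×10^5 Pa = 6.245 atm
serpentinite: 2609 kg/m³ × 9.81 m/s² × 696 m = 1.781×10^7 Pa = 175.8 atm
Total = 43.71 + 6.245 + 175.8 = 225.76 atm

230 atm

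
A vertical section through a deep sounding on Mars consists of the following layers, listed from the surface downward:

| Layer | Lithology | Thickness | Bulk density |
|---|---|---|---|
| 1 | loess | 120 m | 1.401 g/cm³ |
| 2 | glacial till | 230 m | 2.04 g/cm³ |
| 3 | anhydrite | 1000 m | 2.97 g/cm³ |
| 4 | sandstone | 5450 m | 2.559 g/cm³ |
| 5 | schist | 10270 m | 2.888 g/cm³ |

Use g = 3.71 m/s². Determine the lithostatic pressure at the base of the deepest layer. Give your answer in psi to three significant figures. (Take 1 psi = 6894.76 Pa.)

25400 psi

loess: 1401 kg/m³ × 3.71 m/s² × 120 m = 6.237×10^5 Pa = 90.46 psi
glacial till: 2040 kg/m³ × 3.71 m/s² × 230 m = 1.741×10^6 Pa = 252.5 psi
anhydrite: 2970 kg/m³ × 3.71 m/s² × 1000 m = 1.102×10^7 Pa = 1598 psi
sandstone: 2559 kg/m³ × 3.71 m/s² × 5450 m = 5.174×10^7 Pa = 7504 psi
schist: 2888 kg/m³ × 3.71 m/s² × 10270 m = 1.100×10^8 Pa = 15960 psi
Total = 90.46 + 252.5 + 1598 + 7504 + 15960 = 25405 psi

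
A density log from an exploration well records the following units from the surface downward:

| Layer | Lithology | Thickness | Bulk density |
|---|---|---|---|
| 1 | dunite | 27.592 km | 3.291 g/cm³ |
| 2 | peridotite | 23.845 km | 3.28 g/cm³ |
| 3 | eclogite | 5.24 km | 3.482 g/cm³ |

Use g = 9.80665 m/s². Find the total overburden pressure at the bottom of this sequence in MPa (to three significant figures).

1840 MPa

dunite: 3291 kg/m³ × 9.80665 m/s² × 27592 m = 8.905×10^8 Pa = 890.5 MPa
peridotite: 3280 kg/m³ × 9.80665 m/s² × 23845 m = 7.670×10^8 Pa = 767.0 MPa
eclogite: 3482 kg/m³ × 9.80665 m/s² × 5240 m = 1.789×10^8 Pa = 178.9 MPa
Total = 890.5 + 767.0 + 178.9 = 1836.4 MPa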